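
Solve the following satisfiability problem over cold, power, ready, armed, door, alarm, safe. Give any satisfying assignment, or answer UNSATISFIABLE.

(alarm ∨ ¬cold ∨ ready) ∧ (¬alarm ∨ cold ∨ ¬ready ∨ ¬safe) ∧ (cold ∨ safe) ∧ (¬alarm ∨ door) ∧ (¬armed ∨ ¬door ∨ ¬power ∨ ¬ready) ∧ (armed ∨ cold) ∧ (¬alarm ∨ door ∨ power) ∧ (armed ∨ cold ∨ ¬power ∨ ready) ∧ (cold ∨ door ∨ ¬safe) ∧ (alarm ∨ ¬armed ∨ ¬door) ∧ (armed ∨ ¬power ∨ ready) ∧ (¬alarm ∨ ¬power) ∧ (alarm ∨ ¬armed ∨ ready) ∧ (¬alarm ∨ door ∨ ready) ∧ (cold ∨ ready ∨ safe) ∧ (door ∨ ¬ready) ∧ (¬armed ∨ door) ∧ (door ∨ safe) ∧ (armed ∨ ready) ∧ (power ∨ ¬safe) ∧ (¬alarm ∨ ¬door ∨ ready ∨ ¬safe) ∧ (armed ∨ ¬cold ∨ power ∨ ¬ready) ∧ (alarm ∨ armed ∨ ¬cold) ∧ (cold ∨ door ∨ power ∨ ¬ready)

Set cold = True.
Try power = True:
  (¬alarm ∨ ¬power) forces alarm = False.
  (alarm ∨ ¬cold ∨ ready) forces ready = True.
  (door ∨ ¬ready) forces door = True.
  (¬armed ∨ ¬door ∨ ¬power ∨ ¬ready) forces armed = False.
  clause (alarm ∨ armed ∨ ¬cold) is falsified — backtrack.
So power = False.
  then (power ∨ ¬safe) forces safe = False.
  then (door ∨ safe) forces door = True.
Set ready = False.
  then (alarm ∨ ¬cold ∨ ready) forces alarm = True.
  then (armed ∨ ready) forces armed = True.
All clauses satisfied.

cold=T; power=F; ready=F; armed=T; door=T; alarm=T; safe=F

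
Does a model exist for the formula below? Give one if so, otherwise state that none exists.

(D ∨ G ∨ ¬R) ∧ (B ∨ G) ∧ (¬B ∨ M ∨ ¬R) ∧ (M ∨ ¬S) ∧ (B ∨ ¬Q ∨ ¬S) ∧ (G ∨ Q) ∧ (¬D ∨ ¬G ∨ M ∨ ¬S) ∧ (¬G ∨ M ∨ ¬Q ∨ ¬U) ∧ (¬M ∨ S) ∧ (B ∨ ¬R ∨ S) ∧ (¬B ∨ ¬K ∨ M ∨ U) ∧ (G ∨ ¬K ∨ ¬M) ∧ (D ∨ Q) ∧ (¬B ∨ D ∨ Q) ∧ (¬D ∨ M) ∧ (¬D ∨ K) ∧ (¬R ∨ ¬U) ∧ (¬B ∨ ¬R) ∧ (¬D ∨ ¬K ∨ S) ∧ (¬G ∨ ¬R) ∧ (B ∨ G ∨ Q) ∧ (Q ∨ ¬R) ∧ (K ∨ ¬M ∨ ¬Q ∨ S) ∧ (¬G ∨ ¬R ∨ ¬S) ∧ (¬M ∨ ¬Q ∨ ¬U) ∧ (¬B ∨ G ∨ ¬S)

U=F; S=F; R=F; G=F; B=T; D=F; M=F; Q=T; K=F

Set U = False.
Set S = False.
  then (¬M ∨ S) forces M = False.
  then (¬D ∨ M) forces D = False.
  then (D ∨ Q) forces Q = True.
Try R = True:
  (D ∨ G ∨ ¬R) forces G = True.
  clause (¬G ∨ ¬R) is falsified — backtrack.
So R = False.
Set G = False.
  then (B ∨ G) forces B = True.
  then (¬B ∨ ¬K ∨ M ∨ U) forces K = False.
All clauses satisfied.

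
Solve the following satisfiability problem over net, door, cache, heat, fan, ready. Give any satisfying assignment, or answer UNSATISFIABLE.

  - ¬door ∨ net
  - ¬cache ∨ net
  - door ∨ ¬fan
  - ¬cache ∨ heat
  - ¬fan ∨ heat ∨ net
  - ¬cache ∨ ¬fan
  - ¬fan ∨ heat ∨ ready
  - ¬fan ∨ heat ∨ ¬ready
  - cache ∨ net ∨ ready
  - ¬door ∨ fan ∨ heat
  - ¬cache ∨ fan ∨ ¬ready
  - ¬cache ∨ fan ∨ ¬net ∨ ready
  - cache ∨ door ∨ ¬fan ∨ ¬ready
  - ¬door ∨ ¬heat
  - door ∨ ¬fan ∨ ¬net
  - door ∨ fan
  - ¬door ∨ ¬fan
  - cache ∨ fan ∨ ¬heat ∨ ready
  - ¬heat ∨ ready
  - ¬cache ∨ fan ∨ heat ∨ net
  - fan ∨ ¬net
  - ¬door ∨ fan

UNSATISFIABLE

Case fan = True:
  (door ∨ ¬fan) forces door = True.
  Clause (¬door ∨ ¬fan) is falsified — contradiction.
Case fan = False:
  (door ∨ fan) forces door = True.
  Clause (¬door ∨ fan) is falsified — contradiction.
Both cases fail, so the formula is unsatisfiable.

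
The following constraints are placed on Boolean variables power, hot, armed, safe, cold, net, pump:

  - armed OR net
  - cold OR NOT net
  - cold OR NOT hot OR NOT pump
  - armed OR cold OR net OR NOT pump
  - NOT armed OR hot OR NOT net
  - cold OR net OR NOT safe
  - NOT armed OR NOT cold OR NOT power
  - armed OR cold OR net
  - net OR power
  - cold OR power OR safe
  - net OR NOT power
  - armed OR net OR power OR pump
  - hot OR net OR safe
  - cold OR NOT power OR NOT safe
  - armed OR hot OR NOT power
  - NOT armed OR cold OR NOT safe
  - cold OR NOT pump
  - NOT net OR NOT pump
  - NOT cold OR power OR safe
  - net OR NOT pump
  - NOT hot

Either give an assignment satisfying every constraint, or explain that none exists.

Unit clause (NOT hot) forces hot = False.
Try power = True:
  (net OR NOT power) forces net = True.
  (cold OR NOT net) forces cold = True.
  (NOT armed OR hot OR NOT net) forces armed = False.
  clause (armed OR hot OR NOT power) is falsified — backtrack.
So power = False.
  then (net OR power) forces net = True.
  then (NOT net OR NOT pump) forces pump = False.
  then (cold OR NOT net) forces cold = True.
  then (NOT armed OR hot OR NOT net) forces armed = False.
  then (NOT cold OR power OR safe) forces safe = True.
All clauses satisfied.

power = False; hot = False; armed = False; safe = True; cold = True; net = True; pump = False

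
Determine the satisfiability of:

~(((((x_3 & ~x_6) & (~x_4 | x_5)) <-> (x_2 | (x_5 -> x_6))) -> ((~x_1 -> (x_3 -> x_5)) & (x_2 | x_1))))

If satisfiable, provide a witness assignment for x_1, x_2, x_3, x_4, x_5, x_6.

x_1: False, x_2: True, x_3: True, x_4: False, x_5: False, x_6: False

  ~(((((x_3 & ~x_6) & (~x_4 | x_5)) <-> (x_2 | (x_5 -> x_6))) -> ((~x_1 -> (x_3 -> x_5)) & (x_2 | x_1)))) = True
    (((x_3 & ~x_6) & (~x_4 | x_5)) <-> (x_2 | (x_5 -> x_6))) -> ((~x_1 -> (x_3 -> x_5)) & (x_2 | x_1)) = False
      ((x_3 & ~x_6) & (~x_4 | x_5)) <-> (x_2 | (x_5 -> x_6)) = True
        (x_3 & ~x_6) & (~x_4 | x_5) = True
          x_3 & ~x_6 = True
            ~x_6 = True
          ~x_4 | x_5 = True
            ~x_4 = True
        x_2 | (x_5 -> x_6) = True
          x_5 -> x_6 = True
      (~x_1 -> (x_3 -> x_5)) & (x_2 | x_1) = False
        ~x_1 -> (x_3 -> x_5) = False
          ~x_1 = True
          x_3 -> x_5 = False
        x_2 | x_1 = True
The formula evaluates to True.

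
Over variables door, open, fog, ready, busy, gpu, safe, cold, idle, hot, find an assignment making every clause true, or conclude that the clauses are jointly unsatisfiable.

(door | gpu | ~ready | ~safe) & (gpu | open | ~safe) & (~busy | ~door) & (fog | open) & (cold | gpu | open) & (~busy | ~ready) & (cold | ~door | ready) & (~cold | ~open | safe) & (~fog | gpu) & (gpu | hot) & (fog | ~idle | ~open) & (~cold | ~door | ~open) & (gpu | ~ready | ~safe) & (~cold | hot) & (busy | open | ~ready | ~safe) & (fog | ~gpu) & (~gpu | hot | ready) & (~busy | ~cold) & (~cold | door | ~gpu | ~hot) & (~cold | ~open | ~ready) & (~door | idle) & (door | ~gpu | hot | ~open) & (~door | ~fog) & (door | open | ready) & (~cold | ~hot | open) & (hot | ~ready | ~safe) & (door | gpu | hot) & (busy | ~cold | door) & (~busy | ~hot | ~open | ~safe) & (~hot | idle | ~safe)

Try door = True:
  (~busy | ~door) forces busy = False.
  (~door | idle) forces idle = True.
  (~door | ~fog) forces fog = False.
  (fog | open) forces open = True.
  clause (fog | ~idle | ~open) is falsified — backtrack.
So door = False.
Set open = False.
  then (fog | open) forces fog = True.
  then (~fog | gpu) forces gpu = True.
  then (door | open | ready) forces ready = True.
  then (~busy | ~ready) forces busy = False.
  then (busy | open | ~ready | ~safe) forces safe = False.
  then (busy | ~cold | door) forces cold = False.
Set idle = True.
Set hot = True.
All clauses satisfied.

door=F, open=F, fog=T, ready=T, busy=F, gpu=T, safe=F, cold=F, idle=T, hot=T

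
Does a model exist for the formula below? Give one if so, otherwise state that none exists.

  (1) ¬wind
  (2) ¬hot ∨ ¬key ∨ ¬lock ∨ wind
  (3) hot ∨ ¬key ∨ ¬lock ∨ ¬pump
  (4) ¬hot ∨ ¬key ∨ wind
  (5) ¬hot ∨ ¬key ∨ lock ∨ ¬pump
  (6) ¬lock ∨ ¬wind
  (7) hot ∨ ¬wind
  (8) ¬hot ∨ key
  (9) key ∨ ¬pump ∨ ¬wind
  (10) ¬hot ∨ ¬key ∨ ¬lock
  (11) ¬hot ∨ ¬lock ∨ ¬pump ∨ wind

Unit clause (¬wind) forces wind = False.
Set hot = False.
Set key = True.
Set pump = True.
  then (hot ∨ ¬key ∨ ¬lock ∨ ¬pump) forces lock = False.
All clauses satisfied.

wind=F; hot=F; key=T; pump=T; lock=F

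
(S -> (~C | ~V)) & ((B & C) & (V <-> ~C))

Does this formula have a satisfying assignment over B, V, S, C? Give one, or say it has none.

B: True, V: False, S: False, C: True

  S -> (~C | ~V) = True
    ~C | ~V = True
      ~C = False
      ~V = True
  (B & C) & (V <-> ~C) = True
    B & C = True
    V <-> ~C = True
      ~C = False
Both conjuncts True, so the formula holds.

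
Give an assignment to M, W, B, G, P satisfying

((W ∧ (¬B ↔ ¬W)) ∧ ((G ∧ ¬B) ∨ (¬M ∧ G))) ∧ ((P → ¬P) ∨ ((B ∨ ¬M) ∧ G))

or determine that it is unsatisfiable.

M = False, W = True, B = True, G = True, P = False

  (W ∧ (¬B ↔ ¬W)) ∧ ((G ∧ ¬B) ∨ (¬M ∧ G)) = True
    W ∧ (¬B ↔ ¬W) = True
      ¬B ↔ ¬W = True
        ¬B = False
        ¬W = False
    (G ∧ ¬B) ∨ (¬M ∧ G) = True
      G ∧ ¬B = False
        ¬B = False
      ¬M ∧ G = True
        ¬M = True
  (P → ¬P) ∨ ((B ∨ ¬M) ∧ G) = True
    P → ¬P = True
      ¬P = True
    (B ∨ ¬M) ∧ G = True
      B ∨ ¬M = True
        ¬M = True
Both conjuncts True, so the formula holds.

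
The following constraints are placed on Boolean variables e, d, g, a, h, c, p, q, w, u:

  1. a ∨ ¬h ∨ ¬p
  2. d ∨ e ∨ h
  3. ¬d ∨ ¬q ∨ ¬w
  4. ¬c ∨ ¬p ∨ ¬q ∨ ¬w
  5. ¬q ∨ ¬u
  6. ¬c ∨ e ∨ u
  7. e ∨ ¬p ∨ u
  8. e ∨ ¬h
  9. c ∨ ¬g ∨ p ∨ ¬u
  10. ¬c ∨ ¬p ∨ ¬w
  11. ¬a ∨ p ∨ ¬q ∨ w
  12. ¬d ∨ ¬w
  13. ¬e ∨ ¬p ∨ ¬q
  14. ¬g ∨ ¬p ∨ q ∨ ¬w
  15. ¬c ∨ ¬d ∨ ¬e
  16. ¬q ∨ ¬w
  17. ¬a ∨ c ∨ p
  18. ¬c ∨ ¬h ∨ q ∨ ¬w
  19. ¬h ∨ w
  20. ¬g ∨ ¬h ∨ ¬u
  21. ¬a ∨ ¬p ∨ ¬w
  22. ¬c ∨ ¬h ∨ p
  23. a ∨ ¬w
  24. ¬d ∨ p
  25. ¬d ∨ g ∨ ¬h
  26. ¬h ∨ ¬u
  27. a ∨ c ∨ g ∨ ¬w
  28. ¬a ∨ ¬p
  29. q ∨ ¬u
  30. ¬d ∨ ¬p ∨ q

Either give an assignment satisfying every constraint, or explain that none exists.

e = True, d = False, g = True, a = False, h = False, c = True, p = False, q = True, w = False, u = False

Set e = True.
Set d = False.
Set g = True.
Set a = False.
  then (a ∨ ¬w) forces w = False.
  then (¬h ∨ w) forces h = False.
Set c = True.
Set p = False.
Set q = True.
  then (¬q ∨ ¬u) forces u = False.
All clauses satisfied.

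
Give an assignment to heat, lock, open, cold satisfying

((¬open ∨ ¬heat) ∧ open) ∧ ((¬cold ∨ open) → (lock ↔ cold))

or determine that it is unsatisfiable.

heat: False, lock: True, open: True, cold: True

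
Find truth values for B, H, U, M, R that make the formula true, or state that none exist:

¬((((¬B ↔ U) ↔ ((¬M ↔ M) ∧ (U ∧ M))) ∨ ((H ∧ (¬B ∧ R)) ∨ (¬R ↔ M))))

B: True; H: False; U: False; M: True; R: True

  ¬((((¬B ↔ U) ↔ ((¬M ↔ M) ∧ (U ∧ M))) ∨ ((H ∧ (¬B ∧ R)) ∨ (¬R ↔ M)))) = True
    ((¬B ↔ U) ↔ ((¬M ↔ M) ∧ (U ∧ M))) ∨ ((H ∧ (¬B ∧ R)) ∨ (¬R ↔ M)) = False
      (¬B ↔ U) ↔ ((¬M ↔ M) ∧ (U ∧ M)) = False
        ¬B ↔ U = True
          ¬B = False
        (¬M ↔ M) ∧ (U ∧ M) = False
          ¬M ↔ M = False
            ¬M = False
          U ∧ M = False
      (H ∧ (¬B ∧ R)) ∨ (¬R ↔ M) = False
        H ∧ (¬B ∧ R) = False
          ¬B ∧ R = False
            ¬B = False
        ¬R ↔ M = False
          ¬R = False
The formula evaluates to True.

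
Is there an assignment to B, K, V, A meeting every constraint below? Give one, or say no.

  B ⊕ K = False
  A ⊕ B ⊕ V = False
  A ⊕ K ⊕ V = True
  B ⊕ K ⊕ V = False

The formula is unsatisfiable.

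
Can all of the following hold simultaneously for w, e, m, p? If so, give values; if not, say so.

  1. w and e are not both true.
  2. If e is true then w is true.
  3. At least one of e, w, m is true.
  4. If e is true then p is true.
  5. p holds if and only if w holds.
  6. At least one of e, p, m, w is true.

w = True, e = False, m = True, p = True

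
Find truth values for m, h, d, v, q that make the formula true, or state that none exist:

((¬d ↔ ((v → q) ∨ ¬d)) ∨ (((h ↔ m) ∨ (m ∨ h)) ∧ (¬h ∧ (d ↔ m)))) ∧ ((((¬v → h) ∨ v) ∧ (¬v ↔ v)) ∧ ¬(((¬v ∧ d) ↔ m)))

No satisfying assignment exists.

The conjunct ¬v ↔ v is unsatisfiable on its own:
  v=F: evaluates to False.
  v=T: evaluates to False.
So the whole conjunction is unsatisfiable.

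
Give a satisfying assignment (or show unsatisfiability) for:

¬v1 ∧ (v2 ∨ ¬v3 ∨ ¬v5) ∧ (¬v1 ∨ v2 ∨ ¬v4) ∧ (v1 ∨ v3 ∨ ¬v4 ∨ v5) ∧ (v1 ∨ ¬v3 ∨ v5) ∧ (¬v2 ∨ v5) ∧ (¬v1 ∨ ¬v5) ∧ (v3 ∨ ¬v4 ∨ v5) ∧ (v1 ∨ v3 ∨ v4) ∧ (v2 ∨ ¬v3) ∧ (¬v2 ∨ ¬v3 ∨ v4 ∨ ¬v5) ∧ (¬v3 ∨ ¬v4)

v1 = False; v2 = False; v3 = False; v4 = True; v5 = True

Unit clause (¬v1) forces v1 = False.
Set v2 = False.
  then (v2 ∨ ¬v3) forces v3 = False.
  then (v1 ∨ v3 ∨ v4) forces v4 = True.
  then (v1 ∨ v3 ∨ ¬v4 ∨ v5) forces v5 = True.
All clauses satisfied.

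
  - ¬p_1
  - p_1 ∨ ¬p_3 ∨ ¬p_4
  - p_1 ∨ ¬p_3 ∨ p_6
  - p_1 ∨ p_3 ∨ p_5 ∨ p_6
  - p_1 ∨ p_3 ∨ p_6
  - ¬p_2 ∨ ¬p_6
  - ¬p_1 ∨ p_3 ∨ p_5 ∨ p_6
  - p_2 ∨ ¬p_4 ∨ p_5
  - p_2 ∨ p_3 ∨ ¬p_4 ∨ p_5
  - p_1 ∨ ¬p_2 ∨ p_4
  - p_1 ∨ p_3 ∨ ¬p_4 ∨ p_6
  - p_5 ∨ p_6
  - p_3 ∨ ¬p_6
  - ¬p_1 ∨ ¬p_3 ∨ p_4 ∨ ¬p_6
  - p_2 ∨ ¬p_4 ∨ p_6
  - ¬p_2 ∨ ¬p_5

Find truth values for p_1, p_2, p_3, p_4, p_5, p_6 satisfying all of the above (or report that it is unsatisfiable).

p_1 = False, p_2 = False, p_3 = True, p_4 = False, p_5 = True, p_6 = True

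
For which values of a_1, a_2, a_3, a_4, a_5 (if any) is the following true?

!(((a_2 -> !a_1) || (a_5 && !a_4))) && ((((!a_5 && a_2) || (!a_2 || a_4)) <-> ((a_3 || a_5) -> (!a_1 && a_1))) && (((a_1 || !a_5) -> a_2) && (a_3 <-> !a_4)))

a_1 = True, a_2 = True, a_3 = False, a_4 = True, a_5 = False

  !(((a_2 -> !a_1) || (a_5 && !a_4))) = True
    (a_2 -> !a_1) || (a_5 && !a_4) = False
      a_2 -> !a_1 = False
        !a_1 = False
      a_5 && !a_4 = False
        !a_4 = False
  (((!a_5 && a_2) || (!a_2 || a_4)) <-> ((a_3 || a_5) -> (!a_1 && a_1))) && (((a_1 || !a_5) -> a_2) && (a_3 <-> !a_4)) = True
    ((!a_5 && a_2) || (!a_2 || a_4)) <-> ((a_3 || a_5) -> (!a_1 && a_1)) = True
      (!a_5 && a_2) || (!a_2 || a_4) = True
        !a_5 && a_2 = True
          !a_5 = True
        !a_2 || a_4 = True
          !a_2 = False
      (a_3 || a_5) -> (!a_1 && a_1) = True
        a_3 || a_5 = False
        !a_1 && a_1 = False
          !a_1 = False
    ((a_1 || !a_5) -> a_2) && (a_3 <-> !a_4) = True
      (a_1 || !a_5) -> a_2 = True
        a_1 || !a_5 = True
          !a_5 = True
      a_3 <-> !a_4 = True
        !a_4 = False
Both conjuncts True, so the formula holds.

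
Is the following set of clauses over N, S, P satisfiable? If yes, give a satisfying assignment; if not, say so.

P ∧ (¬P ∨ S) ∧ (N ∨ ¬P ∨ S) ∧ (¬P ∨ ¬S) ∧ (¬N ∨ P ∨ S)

Case P = True:
  (¬P ∨ S) forces S = True.
  Clause (¬P ∨ ¬S) is falsified — contradiction.
Case P = False:
  Clause (P) is falsified — contradiction.
Both cases fail, so the formula is unsatisfiable.

UNSATISFIABLE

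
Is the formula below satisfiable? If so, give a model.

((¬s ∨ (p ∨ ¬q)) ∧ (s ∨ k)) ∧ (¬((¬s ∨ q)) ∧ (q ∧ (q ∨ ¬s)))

Case q = True: the conjunct ¬((¬s ∨ q)) becomes ¬((¬s ∨ True)) = False.
Case q = False: the conjunct q is False.
Both cases fail — unsatisfiable.

No satisfying assignment exists.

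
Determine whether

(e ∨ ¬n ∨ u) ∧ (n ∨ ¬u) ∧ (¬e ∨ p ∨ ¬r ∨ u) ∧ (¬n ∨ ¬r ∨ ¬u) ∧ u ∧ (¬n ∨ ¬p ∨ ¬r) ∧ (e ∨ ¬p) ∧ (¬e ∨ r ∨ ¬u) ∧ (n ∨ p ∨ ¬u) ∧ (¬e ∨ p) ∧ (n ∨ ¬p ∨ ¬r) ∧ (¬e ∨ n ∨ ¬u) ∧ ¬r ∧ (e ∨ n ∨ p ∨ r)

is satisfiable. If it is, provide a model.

r: False, u: True, p: False, e: False, n: True

Unit clause (u) forces u = True.
Unit clause (¬r) forces r = False.
In (n ∨ ¬u) only n is left, so n = True.
In (¬e ∨ r ∨ ¬u) only ¬e is left, so e = False.
In (e ∨ ¬p) only ¬p is left, so p = False.
All clauses satisfied.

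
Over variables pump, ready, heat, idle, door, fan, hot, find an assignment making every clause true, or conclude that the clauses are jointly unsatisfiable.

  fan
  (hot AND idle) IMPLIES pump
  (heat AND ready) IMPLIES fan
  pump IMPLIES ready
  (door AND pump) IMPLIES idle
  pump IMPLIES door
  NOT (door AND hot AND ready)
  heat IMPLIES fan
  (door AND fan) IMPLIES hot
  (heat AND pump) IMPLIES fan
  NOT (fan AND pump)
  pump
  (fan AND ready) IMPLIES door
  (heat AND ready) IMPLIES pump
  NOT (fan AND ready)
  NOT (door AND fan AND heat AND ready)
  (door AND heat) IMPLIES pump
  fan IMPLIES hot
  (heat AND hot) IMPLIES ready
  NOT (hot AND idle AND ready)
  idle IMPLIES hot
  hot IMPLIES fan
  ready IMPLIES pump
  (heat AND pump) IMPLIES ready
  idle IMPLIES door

Case pump = True:
  (door OR NOT pump) forces door = True.
  (NOT pump OR ready) forces ready = True.
  (NOT fan OR NOT ready) forces fan = False.
  Clause (fan) is falsified — contradiction.
Case pump = False:
  Clause (pump) is falsified — contradiction.
Both cases fail, so the formula is unsatisfiable.

Unsatisfiable — no assignment works.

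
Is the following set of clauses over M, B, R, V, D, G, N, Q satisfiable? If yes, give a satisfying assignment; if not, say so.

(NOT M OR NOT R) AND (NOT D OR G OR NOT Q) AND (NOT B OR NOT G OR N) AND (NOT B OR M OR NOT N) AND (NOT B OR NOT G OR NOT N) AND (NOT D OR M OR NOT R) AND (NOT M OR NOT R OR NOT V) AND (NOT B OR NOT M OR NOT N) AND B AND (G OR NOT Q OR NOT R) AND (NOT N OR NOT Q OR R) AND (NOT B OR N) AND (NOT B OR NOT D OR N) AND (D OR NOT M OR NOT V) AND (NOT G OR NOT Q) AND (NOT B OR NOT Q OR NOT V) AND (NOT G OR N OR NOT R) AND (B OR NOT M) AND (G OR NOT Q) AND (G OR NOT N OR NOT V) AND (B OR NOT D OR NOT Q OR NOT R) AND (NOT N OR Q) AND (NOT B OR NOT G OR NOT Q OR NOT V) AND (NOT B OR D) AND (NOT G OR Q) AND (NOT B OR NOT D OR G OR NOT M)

Case B = True:
  (NOT B OR N) forces N = True.
  (NOT B OR M OR NOT N) forces M = True.
  Clause (NOT B OR NOT M OR NOT N) is falsified — contradiction.
Case B = False:
  Clause (B) is falsified — contradiction.
Both cases fail, so the formula is unsatisfiable.

The formula is unsatisfiable.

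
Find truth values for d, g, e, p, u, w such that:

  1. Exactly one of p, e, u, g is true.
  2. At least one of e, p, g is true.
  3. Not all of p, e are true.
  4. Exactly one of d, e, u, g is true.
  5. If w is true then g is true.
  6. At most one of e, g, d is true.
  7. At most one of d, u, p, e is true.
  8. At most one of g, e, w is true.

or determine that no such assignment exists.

d = False; g = False; e = True; p = False; u = False; w = False

  (1) {p, e, u, g}: 1 true — exactly one ✓
  (2) {e, p, g}: 1 true — at least one ✓
  (3) {p, e}: 1/2 true — not all ✓
  (4) {d, e, u, g}: 1 true — exactly one ✓
  (5) w=F ⇒ g: vacuous ✓
  (6) {e, g, d}: 1 true — at most one ✓
  (7) {d, u, p, e}: 1 true — at most one ✓
  (8) {g, e, w}: 1 true — at most one ✓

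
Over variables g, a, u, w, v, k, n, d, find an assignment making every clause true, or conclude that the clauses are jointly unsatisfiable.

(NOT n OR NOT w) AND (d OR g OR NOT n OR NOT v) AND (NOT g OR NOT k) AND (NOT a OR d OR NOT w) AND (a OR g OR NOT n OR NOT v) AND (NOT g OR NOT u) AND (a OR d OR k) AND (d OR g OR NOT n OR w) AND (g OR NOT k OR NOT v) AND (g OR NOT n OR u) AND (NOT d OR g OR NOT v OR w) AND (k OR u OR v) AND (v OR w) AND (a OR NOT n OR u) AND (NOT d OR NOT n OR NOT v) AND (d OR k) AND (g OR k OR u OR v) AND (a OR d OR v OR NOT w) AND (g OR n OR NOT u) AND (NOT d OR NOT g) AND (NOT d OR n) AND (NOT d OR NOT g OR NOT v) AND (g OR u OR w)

No satisfying assignment exists.

Case n = True:
  (NOT n OR NOT w) forces w = False.
  (v OR w) forces v = True.
  (NOT d OR NOT n OR NOT v) forces d = False.
  (d OR g OR NOT n OR NOT v) forces g = True.
  (NOT g OR NOT k) forces k = False.
  Clause (d OR k) is falsified — contradiction.
Case n = False:
  (NOT d OR n) forces d = False.
  (d OR k) forces k = True.
  (NOT g OR NOT k) forces g = False.
  (g OR NOT k OR NOT v) forces v = False.
  (v OR w) forces w = True.
  (NOT a OR d OR NOT w) forces a = False.
  Clause (a OR d OR v OR NOT w) is falsified — contradiction.
Both cases fail, so the formula is unsatisfiable.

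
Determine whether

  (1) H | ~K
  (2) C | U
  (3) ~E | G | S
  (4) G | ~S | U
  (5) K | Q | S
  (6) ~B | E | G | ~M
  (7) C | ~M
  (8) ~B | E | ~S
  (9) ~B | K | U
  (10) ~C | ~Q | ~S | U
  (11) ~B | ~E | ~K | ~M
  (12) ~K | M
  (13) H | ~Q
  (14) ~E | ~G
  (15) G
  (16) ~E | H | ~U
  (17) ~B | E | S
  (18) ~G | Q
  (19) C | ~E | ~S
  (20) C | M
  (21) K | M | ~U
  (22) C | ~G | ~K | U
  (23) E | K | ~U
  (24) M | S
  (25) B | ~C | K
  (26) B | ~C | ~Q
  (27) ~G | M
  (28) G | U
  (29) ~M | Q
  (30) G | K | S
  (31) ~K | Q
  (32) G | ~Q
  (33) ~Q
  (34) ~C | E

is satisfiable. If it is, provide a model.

Case Q = True:
  Clause (~Q) is falsified — contradiction.
Case Q = False:
  (G) forces G = True.
  Clause (~G | Q) is falsified — contradiction.
Both cases fail, so the formula is unsatisfiable.

No satisfying assignment exists.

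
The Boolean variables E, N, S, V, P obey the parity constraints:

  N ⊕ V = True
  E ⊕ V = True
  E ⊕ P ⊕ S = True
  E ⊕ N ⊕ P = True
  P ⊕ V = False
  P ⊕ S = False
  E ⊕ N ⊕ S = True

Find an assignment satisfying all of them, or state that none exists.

Adding constraints 1, 3, 4, 5, 6 mod 2: every variable appears an even number of times on the left, so the left side is 0.
But the right sides sum to 1 (mod 2). 0 ≠ 1 — the system is inconsistent.

The formula is unsatisfiable.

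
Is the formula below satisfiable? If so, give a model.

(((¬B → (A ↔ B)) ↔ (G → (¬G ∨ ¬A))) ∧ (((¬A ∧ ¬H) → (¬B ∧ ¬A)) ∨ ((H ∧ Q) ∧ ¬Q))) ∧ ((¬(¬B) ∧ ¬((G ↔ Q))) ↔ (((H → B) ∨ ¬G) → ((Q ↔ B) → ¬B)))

G = True; B = True; A = False; Q = True; H = True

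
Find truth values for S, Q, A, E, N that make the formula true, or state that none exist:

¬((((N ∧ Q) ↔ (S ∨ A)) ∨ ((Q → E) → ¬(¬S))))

S = False; Q = False; A = True; E = False; N = True

  ¬((((N ∧ Q) ↔ (S ∨ A)) ∨ ((Q → E) → ¬(¬S)))) = True
    ((N ∧ Q) ↔ (S ∨ A)) ∨ ((Q → E) → ¬(¬S)) = False
      (N ∧ Q) ↔ (S ∨ A) = False
        N ∧ Q = False
        S ∨ A = True
      (Q → E) → ¬(¬S) = False
        Q → E = True
        ¬(¬S) = False
          ¬S = True
The formula evaluates to True.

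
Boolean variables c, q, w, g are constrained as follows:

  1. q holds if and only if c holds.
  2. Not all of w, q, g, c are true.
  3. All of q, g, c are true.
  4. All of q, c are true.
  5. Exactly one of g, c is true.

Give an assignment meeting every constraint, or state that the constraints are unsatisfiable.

Unsatisfiable

Case c = True:
  (1) with c=T forces q = True.
  (3) forces g = True.
  Constraint (5) is violated (g=T, c=T) — contradiction.
Case c = False:
  Constraint (3) is violated (c=F) — contradiction.
Both cases fail — unsatisfiable.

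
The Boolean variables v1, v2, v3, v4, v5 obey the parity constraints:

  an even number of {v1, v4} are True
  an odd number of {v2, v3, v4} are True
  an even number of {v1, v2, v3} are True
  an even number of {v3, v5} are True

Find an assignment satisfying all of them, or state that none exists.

Adding constraints 1, 2, 3 mod 2: every variable appears an even number of times on the left, so the left side is 0.
But the right sides sum to 1 (mod 2). 0 ≠ 1 — the system is inconsistent.

UNSATISFIABLE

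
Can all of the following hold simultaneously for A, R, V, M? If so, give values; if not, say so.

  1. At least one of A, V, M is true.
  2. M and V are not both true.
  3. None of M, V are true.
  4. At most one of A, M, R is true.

A = True, R = False, V = False, M = False

  (1) {A, V, M}: 1 true — at least one ✓
  (2) M=F, V=F — not both ✓
  (3) {M, V}: 0 true — none ✓
  (4) {A, M, R}: 1 true — at most one ✓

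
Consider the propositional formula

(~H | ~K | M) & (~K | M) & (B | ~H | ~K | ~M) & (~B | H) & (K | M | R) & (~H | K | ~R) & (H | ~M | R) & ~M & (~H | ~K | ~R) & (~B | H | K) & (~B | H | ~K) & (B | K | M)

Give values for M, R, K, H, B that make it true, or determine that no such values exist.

Unsatisfiable

Case M = True:
  Clause (~M) is falsified — contradiction.
Case M = False:
  (~K | M) forces K = False.
  (K | M | R) forces R = True.
  (~H | K | ~R) forces H = False.
  (~B | H) forces B = False.
  Clause (B | K | M) is falsified — contradiction.
Both cases fail, so the formula is unsatisfiable.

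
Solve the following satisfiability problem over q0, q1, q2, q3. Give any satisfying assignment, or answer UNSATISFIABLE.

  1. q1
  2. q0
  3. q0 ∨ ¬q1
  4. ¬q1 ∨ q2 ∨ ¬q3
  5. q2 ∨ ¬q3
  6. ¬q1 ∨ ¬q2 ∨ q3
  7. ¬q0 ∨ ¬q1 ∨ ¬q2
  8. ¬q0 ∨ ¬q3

q0 = True, q1 = True, q2 = False, q3 = False

Unit clause (q1) forces q1 = True.
Unit clause (q0) forces q0 = True.
In (¬q0 ∨ ¬q1 ∨ ¬q2) only ¬q2 is left, so q2 = False.
In (¬q0 ∨ ¬q3) only ¬q3 is left, so q3 = False.
All clauses satisfied.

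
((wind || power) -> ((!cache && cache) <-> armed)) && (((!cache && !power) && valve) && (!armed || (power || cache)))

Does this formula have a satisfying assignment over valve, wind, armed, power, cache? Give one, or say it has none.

valve=T, wind=F, armed=F, power=F, cache=F

  (wind || power) -> ((!cache && cache) <-> armed) = True
    wind || power = False
    (!cache && cache) <-> armed = True
      !cache && cache = False
        !cache = True
  ((!cache && !power) && valve) && (!armed || (power || cache)) = True
    (!cache && !power) && valve = True
      !cache && !power = True
        !cache = True
        !power = True
    !armed || (power || cache) = True
      !armed = True
      power || cache = False
Both conjuncts True, so the formula holds.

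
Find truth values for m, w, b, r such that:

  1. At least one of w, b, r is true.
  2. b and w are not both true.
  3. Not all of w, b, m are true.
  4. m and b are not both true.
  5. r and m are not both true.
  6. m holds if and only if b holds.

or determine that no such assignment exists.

m = False, w = False, b = False, r = True

  (1) {w, b, r}: 1 true — at least one ✓
  (2) b=F, w=F — not both ✓
  (3) {w, b, m}: 0/3 true — not all ✓
  (4) m=F, b=F — not both ✓
  (5) r=T, m=F — not both ✓
  (6) m=F, b=F — same ✓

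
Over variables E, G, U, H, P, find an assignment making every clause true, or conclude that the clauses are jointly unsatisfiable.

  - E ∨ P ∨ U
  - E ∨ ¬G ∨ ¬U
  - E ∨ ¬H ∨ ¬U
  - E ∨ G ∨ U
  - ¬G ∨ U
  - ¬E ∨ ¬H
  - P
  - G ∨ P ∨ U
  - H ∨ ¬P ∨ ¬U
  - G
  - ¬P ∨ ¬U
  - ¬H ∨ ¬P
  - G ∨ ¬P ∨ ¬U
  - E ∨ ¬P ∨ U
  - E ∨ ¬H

Case U = True:
  (P) forces P = True.
  Clause (¬P ∨ ¬U) is falsified — contradiction.
Case U = False:
  (¬G ∨ U) forces G = False.
  Clause (G) is falsified — contradiction.
Both cases fail, so the formula is unsatisfiable.

No satisfying assignment exists.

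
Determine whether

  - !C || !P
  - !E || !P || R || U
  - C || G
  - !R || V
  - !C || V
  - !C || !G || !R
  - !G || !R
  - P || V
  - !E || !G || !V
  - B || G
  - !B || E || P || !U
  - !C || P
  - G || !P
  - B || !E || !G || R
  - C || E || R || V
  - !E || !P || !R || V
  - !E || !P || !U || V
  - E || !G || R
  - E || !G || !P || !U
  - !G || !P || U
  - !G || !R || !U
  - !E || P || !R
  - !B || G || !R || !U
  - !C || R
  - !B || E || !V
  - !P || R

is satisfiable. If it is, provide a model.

Case C = True:
  (!C || !P) forces P = False.
  Clause (!C || P) is falsified — contradiction.
Case C = False:
  (C || G) forces G = True.
  (!G || !R) forces R = False.
  (E || !G || R) forces E = True.
  (!E || !G || !V) forces V = False.
  (P || V) forces P = True.
  Clause (!P || R) is falsified — contradiction.
Both cases fail, so the formula is unsatisfiable.

UNSATISFIABLE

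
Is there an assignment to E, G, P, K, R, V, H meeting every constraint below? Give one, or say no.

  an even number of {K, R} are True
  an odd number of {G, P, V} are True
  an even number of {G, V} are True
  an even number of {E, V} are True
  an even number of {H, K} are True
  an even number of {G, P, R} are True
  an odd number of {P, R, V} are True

The formula is unsatisfiable.

Adding constraints 3, 6, 7 mod 2: every variable appears an even number of times on the left, so the left side is 0.
But the right sides sum to 1 (mod 2). 0 ≠ 1 — the system is inconsistent.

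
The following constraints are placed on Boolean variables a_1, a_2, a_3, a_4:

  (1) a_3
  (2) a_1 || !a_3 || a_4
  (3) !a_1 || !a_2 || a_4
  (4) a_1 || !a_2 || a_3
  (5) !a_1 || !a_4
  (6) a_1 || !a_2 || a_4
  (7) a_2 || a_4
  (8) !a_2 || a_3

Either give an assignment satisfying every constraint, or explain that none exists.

a_1: False, a_2: False, a_3: True, a_4: True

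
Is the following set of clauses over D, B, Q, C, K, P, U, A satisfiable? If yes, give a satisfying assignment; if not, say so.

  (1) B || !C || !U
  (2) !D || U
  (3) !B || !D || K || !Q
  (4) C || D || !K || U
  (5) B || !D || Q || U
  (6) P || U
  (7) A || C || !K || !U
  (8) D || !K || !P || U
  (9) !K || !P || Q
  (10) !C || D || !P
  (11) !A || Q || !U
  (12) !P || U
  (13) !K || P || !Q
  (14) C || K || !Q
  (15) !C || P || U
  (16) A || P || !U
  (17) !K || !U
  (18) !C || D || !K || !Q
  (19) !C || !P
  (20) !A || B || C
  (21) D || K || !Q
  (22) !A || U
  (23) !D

Unit clause (!D) forces D = False.
Set B = False.
Try Q = True:
  (D || K || !Q) forces K = True.
  (!K || P || !Q) forces P = True.
  (D || !K || !P || U) forces U = True.
  clause (!K || !U) is falsified — backtrack.
So Q = False.
Set C = False.
  then (!A || B || C) forces A = False.
Set K = False.
Set P = True.
  then (!P || U) forces U = True.
All clauses satisfied.

D: False, B: False, Q: False, C: False, K: False, P: True, U: True, A: False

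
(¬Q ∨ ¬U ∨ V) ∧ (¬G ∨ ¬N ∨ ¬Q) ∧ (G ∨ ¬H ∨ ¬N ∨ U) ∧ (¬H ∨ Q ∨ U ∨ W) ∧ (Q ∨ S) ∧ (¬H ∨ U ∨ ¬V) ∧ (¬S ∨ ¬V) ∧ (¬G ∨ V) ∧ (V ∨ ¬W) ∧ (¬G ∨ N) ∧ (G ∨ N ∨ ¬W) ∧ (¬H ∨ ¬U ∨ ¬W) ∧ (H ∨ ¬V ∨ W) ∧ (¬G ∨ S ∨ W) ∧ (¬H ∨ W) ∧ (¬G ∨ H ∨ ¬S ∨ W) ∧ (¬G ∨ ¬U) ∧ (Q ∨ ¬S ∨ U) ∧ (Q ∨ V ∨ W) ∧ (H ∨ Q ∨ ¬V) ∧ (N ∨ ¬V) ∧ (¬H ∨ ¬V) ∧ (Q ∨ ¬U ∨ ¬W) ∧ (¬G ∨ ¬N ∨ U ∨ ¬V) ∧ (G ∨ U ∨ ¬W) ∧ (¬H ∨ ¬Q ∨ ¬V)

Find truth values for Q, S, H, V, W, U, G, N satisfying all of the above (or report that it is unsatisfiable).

Q=T, S=T, H=F, V=F, W=F, U=F, G=F, N=T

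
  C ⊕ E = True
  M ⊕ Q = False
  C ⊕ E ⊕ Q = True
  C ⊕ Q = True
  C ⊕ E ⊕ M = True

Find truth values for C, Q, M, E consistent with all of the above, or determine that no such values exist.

C: True, Q: False, M: False, E: False

C ⊕ E = T ⊕ F = True ✓
M ⊕ Q = F ⊕ F = False ✓
C ⊕ E ⊕ Q = T ⊕ F ⊕ F = True ✓
C ⊕ Q = T ⊕ F = True ✓
C ⊕ E ⊕ M = T ⊕ F ⊕ F = True ✓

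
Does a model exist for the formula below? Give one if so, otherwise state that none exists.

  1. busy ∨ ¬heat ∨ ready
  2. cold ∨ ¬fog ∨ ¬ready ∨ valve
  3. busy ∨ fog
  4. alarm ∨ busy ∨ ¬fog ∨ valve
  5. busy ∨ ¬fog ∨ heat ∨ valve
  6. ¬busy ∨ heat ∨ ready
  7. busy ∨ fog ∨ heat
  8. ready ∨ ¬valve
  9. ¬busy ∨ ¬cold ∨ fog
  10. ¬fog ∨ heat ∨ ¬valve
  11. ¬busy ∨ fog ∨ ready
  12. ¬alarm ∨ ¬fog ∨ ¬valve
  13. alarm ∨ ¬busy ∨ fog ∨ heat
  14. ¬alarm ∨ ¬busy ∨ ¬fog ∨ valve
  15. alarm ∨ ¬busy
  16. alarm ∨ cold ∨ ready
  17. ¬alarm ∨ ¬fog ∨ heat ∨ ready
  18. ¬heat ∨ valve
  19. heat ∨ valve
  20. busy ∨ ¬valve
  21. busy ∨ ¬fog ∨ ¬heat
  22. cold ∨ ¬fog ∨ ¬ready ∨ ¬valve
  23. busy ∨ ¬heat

heat = False, alarm = True, fog = False, valve = True, cold = False, busy = True, ready = True

Set heat = False.
  then (heat ∨ valve) forces valve = True.
  then (busy ∨ ¬valve) forces busy = True.
  then (¬busy ∨ heat ∨ ready) forces ready = True.
  then (¬fog ∨ heat ∨ ¬valve) forces fog = False.
  then (alarm ∨ ¬busy ∨ fog ∨ heat) forces alarm = True.
  then (¬busy ∨ ¬cold ∨ fog) forces cold = False.
All clauses satisfied.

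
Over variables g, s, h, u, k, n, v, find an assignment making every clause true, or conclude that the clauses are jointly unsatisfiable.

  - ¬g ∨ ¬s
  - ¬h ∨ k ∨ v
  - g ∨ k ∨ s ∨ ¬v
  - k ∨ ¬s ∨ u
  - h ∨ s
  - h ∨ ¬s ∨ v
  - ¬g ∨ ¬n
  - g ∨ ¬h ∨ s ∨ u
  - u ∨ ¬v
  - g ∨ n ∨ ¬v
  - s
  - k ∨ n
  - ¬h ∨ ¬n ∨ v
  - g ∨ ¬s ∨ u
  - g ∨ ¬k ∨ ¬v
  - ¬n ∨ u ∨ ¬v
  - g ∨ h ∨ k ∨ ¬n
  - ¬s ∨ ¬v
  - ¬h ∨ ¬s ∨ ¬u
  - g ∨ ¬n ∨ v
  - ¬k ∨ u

Unsatisfiable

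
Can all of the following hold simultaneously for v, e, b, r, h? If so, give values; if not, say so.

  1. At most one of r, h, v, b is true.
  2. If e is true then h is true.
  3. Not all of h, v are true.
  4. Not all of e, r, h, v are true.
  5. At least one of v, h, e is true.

v = False, e = False, b = False, r = False, h = True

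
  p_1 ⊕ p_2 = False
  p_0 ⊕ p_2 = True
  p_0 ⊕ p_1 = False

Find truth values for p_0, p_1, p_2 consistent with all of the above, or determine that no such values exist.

Adding constraints 1, 2, 3 mod 2: every variable appears an even number of times on the left, so the left side is 0.
But the right sides sum to 1 (mod 2). 0 ≠ 1 — the system is inconsistent.

UNSATISFIABLE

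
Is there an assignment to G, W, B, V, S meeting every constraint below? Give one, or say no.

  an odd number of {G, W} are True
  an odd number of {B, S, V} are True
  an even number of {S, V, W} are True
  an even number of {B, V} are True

G = True; W = False; B = True; V = True; S = True

{G, W}: 1 true → odd ✓
{B, S, V}: 3 true → odd ✓
{S, V, W}: 2 true → even ✓
{B, V}: 2 true → even ✓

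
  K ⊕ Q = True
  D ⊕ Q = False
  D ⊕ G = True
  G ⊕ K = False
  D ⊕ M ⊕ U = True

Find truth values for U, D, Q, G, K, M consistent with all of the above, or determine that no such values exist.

U = False, D = True, Q = True, G = False, K = False, M = False

K ⊕ Q = F ⊕ T = True ✓
D ⊕ Q = T ⊕ T = False ✓
D ⊕ G = T ⊕ F = True ✓
G ⊕ K = F ⊕ F = False ✓
D ⊕ M ⊕ U = T ⊕ F ⊕ F = True ✓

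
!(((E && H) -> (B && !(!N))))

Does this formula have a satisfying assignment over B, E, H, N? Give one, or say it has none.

B=F, E=T, H=T, N=T

  !(((E && H) -> (B && !(!N)))) = True
    (E && H) -> (B && !(!N)) = False
      E && H = True
      B && !(!N) = False
        !(!N) = True
          !N = False
The formula evaluates to True.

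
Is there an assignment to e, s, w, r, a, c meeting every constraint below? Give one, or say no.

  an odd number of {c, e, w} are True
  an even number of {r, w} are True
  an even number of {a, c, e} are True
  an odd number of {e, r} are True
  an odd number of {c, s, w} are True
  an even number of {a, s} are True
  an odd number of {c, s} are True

e = True, s = True, w = False, r = False, a = True, c = False

{c, e, w}: 1 true → odd ✓
{r, w}: 0 true → even ✓
{a, c, e}: 2 true → even ✓
{e, r}: 1 true → odd ✓
{c, s, w}: 1 true → odd ✓
{a, s}: 2 true → even ✓
{c, s}: 1 true → odd ✓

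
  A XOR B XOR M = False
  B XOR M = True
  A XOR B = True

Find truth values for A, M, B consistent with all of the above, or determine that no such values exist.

A: True; M: True; B: False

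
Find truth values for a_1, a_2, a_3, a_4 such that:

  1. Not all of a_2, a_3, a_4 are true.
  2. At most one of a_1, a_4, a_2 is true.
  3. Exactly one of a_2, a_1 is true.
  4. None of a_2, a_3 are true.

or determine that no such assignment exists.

a_1 = True; a_2 = False; a_3 = False; a_4 = False

  (1) {a_2, a_3, a_4}: 0/3 true — not all ✓
  (2) {a_1, a_4, a_2}: 1 true — at most one ✓
  (3) {a_2, a_1}: 1 true — exactly one ✓
  (4) {a_2, a_3}: 0 true — none ✓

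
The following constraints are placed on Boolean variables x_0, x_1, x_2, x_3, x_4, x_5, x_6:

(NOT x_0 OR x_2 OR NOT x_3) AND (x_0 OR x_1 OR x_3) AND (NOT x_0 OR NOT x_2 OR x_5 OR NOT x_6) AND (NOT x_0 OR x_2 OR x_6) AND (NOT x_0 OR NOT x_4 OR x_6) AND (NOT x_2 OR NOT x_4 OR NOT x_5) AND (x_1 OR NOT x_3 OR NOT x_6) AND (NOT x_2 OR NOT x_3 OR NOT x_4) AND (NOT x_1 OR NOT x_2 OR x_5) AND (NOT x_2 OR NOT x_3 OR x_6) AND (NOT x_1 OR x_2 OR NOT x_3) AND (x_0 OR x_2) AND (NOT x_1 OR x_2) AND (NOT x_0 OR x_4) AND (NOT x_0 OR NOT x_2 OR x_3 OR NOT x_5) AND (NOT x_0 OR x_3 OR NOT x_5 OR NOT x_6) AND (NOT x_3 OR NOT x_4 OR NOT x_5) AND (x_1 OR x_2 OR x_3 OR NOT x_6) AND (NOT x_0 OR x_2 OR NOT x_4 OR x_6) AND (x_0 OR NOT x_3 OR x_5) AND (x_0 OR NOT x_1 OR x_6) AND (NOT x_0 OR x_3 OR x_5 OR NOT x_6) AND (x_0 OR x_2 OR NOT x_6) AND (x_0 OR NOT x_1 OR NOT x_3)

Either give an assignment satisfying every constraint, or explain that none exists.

x_0 = False, x_1 = True, x_2 = True, x_3 = False, x_4 = False, x_5 = True, x_6 = True

Set x_0 = False.
  then (x_0 OR x_2) forces x_2 = True.
Try x_1 = False:
  (x_0 OR x_1 OR x_3) forces x_3 = True.
  (x_1 OR NOT x_3 OR NOT x_6) forces x_6 = False.
  clause (NOT x_2 OR NOT x_3 OR x_6) is falsified — backtrack.
So x_1 = True.
  then (NOT x_1 OR NOT x_2 OR x_5) forces x_5 = True.
  then (x_0 OR NOT x_1 OR x_6) forces x_6 = True.
  then (x_0 OR NOT x_1 OR NOT x_3) forces x_3 = False.
  then (NOT x_2 OR NOT x_4 OR NOT x_5) forces x_4 = False.
All clauses satisfied.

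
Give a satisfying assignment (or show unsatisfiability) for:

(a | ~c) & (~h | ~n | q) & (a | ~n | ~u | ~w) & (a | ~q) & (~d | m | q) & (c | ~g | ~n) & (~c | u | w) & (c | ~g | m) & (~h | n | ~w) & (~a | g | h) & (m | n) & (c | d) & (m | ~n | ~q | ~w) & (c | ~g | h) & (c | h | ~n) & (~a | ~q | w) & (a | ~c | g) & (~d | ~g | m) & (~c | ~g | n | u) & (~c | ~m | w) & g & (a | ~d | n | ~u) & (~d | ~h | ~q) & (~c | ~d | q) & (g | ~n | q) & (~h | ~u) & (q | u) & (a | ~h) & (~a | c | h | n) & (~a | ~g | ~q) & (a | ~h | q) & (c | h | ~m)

m: False; q: False; w: True; n: True; d: False; a: True; u: True; c: True; g: True; h: False

Unit clause (g) forces g = True.
Set m = False.
  then (c | ~g | m) forces c = True.
  then (m | n) forces n = True.
  then (~d | ~g | m) forces d = False.
  then (a | ~c) forces a = True.
  then (~a | ~g | ~q) forces q = False.
  then (~h | ~n | q) forces h = False.
  then (q | u) forces u = True.
Set w = True.
All clauses satisfied.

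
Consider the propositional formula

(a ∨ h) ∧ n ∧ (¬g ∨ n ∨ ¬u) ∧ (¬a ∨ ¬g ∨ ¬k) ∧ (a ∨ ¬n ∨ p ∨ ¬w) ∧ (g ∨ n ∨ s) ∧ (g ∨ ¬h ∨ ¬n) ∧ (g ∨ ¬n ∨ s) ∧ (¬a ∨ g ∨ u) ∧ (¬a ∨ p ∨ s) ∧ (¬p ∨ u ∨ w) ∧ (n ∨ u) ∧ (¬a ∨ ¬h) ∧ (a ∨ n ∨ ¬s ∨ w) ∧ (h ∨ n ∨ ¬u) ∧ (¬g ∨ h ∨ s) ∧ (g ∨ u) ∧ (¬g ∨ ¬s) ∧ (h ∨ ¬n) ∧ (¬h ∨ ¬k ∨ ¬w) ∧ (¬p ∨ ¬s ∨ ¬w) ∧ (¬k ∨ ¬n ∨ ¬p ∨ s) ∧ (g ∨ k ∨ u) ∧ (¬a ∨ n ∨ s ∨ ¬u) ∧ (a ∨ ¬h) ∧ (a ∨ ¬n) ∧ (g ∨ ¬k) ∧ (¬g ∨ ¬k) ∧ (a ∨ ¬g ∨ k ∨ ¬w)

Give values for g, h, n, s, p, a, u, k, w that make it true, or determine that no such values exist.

Case n = True:
  (h ∨ ¬n) forces h = True.
  (g ∨ ¬h ∨ ¬n) forces g = True.
  (¬a ∨ ¬h) forces a = False.
  Clause (a ∨ ¬h) is falsified — contradiction.
Case n = False:
  Clause (n) is falsified — contradiction.
Both cases fail, so the formula is unsatisfiable.

Unsatisfiable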